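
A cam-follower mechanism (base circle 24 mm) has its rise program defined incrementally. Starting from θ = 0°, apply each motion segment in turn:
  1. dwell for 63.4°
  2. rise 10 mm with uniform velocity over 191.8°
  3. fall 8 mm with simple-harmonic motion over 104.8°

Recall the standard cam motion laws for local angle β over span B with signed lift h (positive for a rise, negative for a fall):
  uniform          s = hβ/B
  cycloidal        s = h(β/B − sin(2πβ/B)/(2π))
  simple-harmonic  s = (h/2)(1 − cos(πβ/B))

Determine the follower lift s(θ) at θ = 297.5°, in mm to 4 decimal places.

seg 1 [0°–63.4°] dwell: s stays 0.0000
seg 2 [63.4°–255.2°] uniform, h=10: full span → s += 10 → s = 10.0000
seg 3 [255.2°–360°] simple-harmonic, h=-8: θ=297.5° here. β=42.3, B=104.8. -8/2·(1 − cos(π·0.4036)) = -2.8073 → s = 7.1927

7.1927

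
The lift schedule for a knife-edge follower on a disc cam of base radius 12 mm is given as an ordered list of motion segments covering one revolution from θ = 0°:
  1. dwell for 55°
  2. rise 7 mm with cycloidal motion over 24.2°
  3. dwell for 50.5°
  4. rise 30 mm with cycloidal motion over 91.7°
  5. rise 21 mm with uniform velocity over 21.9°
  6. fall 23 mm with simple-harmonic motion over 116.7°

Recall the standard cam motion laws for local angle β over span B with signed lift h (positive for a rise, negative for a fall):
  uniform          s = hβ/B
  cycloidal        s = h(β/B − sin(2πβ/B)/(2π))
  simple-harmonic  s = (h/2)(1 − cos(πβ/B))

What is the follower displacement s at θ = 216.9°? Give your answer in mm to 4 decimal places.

seg 1 [0°–55°] dwell: s stays 0.0000
seg 2 [55°–79.2°] cycloidal, h=7: full span → s += 7 → s = 7.0000
seg 3 [79.2°–129.7°] dwell: s stays 7.0000
seg 4 [129.7°–221.4°] cycloidal, h=30: θ=216.9° here. β=87.2, B=91.7. 30·(0.9509 − sin(2π·0.9509)/(2π)) = 29.9768 → s = 36.9768

36.9768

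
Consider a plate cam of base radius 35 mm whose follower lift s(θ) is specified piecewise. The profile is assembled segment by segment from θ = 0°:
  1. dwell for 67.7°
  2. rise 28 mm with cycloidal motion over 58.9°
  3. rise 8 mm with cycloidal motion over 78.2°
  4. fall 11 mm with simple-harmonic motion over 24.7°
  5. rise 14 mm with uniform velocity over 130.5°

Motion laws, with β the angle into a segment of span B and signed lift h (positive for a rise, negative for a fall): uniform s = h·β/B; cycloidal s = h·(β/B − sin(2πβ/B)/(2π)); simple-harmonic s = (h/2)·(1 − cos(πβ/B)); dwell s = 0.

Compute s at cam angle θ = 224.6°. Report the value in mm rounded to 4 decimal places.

seg 1 [0°–67.7°] dwell: s stays 0.0000
seg 2 [67.7°–126.6°] cycloidal, h=28: full span → s += 28 → s = 28.0000
seg 3 [126.6°–204.8°] cycloidal, h=8: full span → s += 8 → s = 36.0000
seg 4 [204.8°–229.5°] simple-harmonic, h=-11: θ=224.6° here. β=19.8, B=24.7. -11/2·(1 − cos(π·0.8016)) = -9.9660 → s = 26.0340

26.0340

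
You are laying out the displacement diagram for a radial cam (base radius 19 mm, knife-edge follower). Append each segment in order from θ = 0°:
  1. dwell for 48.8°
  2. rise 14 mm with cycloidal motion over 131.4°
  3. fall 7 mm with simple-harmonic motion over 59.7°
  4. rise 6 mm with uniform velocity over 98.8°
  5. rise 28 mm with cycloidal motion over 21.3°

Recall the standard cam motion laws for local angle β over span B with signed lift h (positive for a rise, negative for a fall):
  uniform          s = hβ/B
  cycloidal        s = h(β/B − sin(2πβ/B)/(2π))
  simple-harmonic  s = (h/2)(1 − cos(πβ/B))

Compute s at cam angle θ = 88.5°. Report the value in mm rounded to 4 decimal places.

seg 1 [0°–48.8°] dwell: s stays 0.0000
seg 2 [48.8°–180.2°] cycloidal, h=14: θ=88.5° here. β=39.7, B=131.4. 14·(0.3021 − sin(2π·0.3021)/(2π)) = 2.1201 → s = 2.1201

2.1201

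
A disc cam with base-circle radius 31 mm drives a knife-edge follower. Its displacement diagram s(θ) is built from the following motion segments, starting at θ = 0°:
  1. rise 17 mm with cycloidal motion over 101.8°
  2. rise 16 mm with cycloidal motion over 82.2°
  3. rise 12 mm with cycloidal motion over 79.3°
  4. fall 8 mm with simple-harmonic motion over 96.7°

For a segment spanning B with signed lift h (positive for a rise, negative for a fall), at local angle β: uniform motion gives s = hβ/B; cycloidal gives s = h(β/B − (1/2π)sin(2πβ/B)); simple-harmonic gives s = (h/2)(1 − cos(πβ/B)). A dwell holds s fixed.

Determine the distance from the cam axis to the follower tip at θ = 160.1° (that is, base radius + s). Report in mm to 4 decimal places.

seg 1 [0°–101.8°] cycloidal, h=17: full span → s += 17 → s = 17.0000
seg 2 [101.8°–184°] cycloidal, h=16: θ=160.1° here. β=58.3, B=82.2. 16·(0.7092 − sin(2π·0.7092)/(2π)) = 13.8114 → s = 30.8114
radial distance = base radius + s = 31 + 30.8114 = 61.8114

61.8114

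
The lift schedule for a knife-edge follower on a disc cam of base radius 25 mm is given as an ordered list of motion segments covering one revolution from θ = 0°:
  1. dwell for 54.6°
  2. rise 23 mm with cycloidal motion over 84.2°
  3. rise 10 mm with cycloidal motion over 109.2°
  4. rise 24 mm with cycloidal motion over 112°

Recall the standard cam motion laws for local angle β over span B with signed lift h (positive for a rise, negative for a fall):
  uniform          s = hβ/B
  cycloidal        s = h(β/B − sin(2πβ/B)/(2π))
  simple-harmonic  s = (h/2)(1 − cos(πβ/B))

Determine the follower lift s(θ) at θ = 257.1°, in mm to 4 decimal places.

seg 1 [0°–54.6°] dwell: s stays 0.0000
seg 2 [54.6°–138.8°] cycloidal, h=23: full span → s += 23 → s = 23.0000
seg 3 [138.8°–248°] cycloidal, h=10: full span → s += 10 → s = 33.0000
seg 4 [248°–360°] cycloidal, h=24: θ=257.1° here. β=9.1, B=112. 24·(0.0813 − sin(2π·0.0813)/(2π)) = 0.0836 → s = 33.0836

33.0836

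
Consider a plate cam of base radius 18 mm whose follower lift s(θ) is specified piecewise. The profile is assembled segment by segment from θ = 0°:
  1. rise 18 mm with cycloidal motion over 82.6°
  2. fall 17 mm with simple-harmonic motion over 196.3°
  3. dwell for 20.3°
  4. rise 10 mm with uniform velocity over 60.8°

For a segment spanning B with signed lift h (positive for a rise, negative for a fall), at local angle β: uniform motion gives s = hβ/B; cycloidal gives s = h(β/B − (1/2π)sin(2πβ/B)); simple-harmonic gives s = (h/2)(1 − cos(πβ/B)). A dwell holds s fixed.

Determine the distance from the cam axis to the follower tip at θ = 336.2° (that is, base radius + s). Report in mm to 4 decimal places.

seg 1 [0°–82.6°] cycloidal, h=18: full span → s += 18 → s = 18.0000
seg 2 [82.6°–278.9°] simple-harmonic, h=-17: full span → s += -17 → s = 1.0000
seg 3 [278.9°–299.2°] dwell: s stays 1.0000
seg 4 [299.2°–360°] uniform, h=10: θ=336.2° here. β=37, B=60.8. 10·37/60.8 = 6.0855 → s = 7.0855
radial distance = base radius + s = 18 + 7.0855 = 25.0855

25.0855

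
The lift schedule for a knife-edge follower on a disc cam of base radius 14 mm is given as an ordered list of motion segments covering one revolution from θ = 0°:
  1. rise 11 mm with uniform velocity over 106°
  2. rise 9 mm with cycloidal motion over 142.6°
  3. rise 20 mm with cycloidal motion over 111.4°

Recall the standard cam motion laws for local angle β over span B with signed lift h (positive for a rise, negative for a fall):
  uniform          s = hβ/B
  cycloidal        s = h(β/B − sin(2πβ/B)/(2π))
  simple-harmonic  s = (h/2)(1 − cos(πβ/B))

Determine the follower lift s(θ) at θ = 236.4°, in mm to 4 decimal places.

seg 1 [0°–106°] uniform, h=11: full span → s += 11 → s = 11.0000
seg 2 [106°–248.6°] cycloidal, h=9: θ=236.4° here. β=130.4, B=142.6. 9·(0.9144 − sin(2π·0.9144)/(2π)) = 8.9634 → s = 19.9634

19.9634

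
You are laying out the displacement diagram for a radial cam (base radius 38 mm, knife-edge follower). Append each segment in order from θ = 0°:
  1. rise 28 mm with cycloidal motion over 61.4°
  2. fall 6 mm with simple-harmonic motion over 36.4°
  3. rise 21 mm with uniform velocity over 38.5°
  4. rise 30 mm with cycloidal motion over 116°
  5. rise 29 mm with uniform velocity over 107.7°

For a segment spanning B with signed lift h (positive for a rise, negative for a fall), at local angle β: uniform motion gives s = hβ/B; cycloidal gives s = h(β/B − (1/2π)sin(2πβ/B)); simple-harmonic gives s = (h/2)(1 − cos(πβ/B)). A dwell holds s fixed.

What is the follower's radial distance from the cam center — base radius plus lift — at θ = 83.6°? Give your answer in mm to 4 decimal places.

seg 1 [0°–61.4°] cycloidal, h=28: full span → s += 28 → s = 28.0000
seg 2 [61.4°–97.8°] simple-harmonic, h=-6: θ=83.6° here. β=22.2, B=36.4. -6/2·(1 − cos(π·0.6099)) = -4.0152 → s = 23.9848
radial distance = base radius + s = 38 + 23.9848 = 61.9848

61.9848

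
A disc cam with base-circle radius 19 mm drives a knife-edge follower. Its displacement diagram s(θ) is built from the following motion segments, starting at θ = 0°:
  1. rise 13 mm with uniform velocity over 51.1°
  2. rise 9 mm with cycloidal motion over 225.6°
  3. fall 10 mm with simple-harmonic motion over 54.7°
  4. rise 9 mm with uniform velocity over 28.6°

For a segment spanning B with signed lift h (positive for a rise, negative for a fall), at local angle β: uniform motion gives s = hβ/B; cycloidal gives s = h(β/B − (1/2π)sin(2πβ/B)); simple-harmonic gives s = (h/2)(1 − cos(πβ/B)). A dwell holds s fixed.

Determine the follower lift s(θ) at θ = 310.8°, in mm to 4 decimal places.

seg 1 [0°–51.1°] uniform, h=13: full span → s += 13 → s = 13.0000
seg 2 [51.1°–276.7°] cycloidal, h=9: full span → s += 9 → s = 22.0000
seg 3 [276.7°–331.4°] simple-harmonic, h=-10: θ=310.8° here. β=34.1, B=54.7. -10/2·(1 − cos(π·0.6234)) = -6.8902 → s = 15.1098

15.1098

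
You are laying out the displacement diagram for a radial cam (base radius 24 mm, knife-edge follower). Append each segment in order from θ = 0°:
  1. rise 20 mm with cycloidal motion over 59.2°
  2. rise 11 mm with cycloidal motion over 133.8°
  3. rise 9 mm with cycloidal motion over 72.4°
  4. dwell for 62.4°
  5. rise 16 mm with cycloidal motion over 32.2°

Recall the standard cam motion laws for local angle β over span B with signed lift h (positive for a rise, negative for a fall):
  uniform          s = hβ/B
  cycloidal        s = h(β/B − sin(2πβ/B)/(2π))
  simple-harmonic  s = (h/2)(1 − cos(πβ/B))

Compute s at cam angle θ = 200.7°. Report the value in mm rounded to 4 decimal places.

seg 1 [0°–59.2°] cycloidal, h=20: full span → s += 20 → s = 20.0000
seg 2 [59.2°–193°] cycloidal, h=11: full span → s += 11 → s = 31.0000
seg 3 [193°–265.4°] cycloidal, h=9: θ=200.7° here. β=7.7, B=72.4. 9·(0.1064 − sin(2π·0.1064)/(2π)) = 0.0697 → s = 31.0697

31.0697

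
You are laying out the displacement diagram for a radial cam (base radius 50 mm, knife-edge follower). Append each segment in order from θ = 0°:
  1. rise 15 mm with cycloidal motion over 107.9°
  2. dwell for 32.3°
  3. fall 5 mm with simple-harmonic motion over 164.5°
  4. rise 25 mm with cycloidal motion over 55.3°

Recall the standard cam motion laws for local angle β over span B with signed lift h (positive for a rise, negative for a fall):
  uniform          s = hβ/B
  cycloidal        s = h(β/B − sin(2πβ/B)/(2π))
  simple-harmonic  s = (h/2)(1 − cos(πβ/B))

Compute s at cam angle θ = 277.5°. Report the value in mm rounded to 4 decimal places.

seg 1 [0°–107.9°] cycloidal, h=15: full span → s += 15 → s = 15.0000
seg 2 [107.9°–140.2°] dwell: s stays 15.0000
seg 3 [140.2°–304.7°] simple-harmonic, h=-5: θ=277.5° here. β=137.3, B=164.5. -5/2·(1 − cos(π·0.8347)) = -4.6702 → s = 10.3298

10.3298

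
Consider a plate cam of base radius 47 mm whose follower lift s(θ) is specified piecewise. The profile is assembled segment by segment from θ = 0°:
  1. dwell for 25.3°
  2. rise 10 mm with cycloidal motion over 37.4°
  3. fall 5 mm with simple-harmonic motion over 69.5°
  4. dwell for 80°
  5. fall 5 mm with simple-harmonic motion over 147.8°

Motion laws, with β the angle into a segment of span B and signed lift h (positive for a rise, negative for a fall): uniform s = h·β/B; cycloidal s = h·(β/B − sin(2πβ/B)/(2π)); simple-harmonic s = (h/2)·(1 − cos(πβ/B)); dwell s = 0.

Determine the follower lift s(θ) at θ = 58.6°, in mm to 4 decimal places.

seg 1 [0°–25.3°] dwell: s stays 0.0000
seg 2 [25.3°–62.7°] cycloidal, h=10: θ=58.6° here. β=33.3, B=37.4. 10·(0.8904 − sin(2π·0.8904)/(2π)) = 9.9153 → s = 9.9153

9.9153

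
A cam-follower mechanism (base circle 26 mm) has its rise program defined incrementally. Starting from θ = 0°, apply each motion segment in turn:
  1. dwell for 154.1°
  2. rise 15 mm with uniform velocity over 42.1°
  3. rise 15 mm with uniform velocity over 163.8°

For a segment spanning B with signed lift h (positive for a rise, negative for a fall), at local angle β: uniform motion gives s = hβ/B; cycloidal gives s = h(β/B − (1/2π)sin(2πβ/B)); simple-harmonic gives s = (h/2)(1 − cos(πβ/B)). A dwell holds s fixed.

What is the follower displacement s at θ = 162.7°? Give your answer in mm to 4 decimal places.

seg 1 [0°–154.1°] dwell: s stays 0.0000
seg 2 [154.1°–196.2°] uniform, h=15: θ=162.7° here. β=8.6, B=42.1. 15·8.6/42.1 = 3.0641 → s = 3.0641

3.0641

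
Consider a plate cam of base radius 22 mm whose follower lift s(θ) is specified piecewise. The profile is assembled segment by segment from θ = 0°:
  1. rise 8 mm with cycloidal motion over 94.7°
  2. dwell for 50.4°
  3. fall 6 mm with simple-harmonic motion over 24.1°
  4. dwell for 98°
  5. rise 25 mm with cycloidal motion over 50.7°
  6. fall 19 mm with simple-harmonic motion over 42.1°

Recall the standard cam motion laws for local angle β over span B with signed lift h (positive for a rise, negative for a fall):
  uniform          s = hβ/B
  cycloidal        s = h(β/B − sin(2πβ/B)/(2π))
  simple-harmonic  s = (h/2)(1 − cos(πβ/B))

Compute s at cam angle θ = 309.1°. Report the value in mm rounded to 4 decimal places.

seg 1 [0°–94.7°] cycloidal, h=8: full span → s += 8 → s = 8.0000
seg 2 [94.7°–145.1°] dwell: s stays 8.0000
seg 3 [145.1°–169.2°] simple-harmonic, h=-6: full span → s += -6 → s = 2.0000
seg 4 [169.2°–267.2°] dwell: s stays 2.0000
seg 5 [267.2°–317.9°] cycloidal, h=25: θ=309.1° here. β=41.9, B=50.7. 25·(0.8264 − sin(2π·0.8264)/(2π)) = 24.1896 → s = 26.1896

26.1896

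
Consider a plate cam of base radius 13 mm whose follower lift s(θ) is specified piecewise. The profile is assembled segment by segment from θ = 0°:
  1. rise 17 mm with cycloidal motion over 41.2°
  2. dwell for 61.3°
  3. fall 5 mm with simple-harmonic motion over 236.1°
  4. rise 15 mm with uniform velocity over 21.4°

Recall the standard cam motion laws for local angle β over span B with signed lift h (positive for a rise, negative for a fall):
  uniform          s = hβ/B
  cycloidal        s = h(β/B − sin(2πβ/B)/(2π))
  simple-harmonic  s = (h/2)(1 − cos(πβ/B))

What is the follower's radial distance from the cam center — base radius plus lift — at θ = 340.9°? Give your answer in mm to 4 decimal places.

seg 1 [0°–41.2°] cycloidal, h=17: full span → s += 17 → s = 17.0000
seg 2 [41.2°–102.5°] dwell: s stays 17.0000
seg 3 [102.5°–338.6°] simple-harmonic, h=-5: full span → s += -5 → s = 12.0000
seg 4 [338.6°–360°] uniform, h=15: θ=340.9° here. β=2.3, B=21.4. 15·2.3/21.4 = 1.6121 → s = 13.6121
radial distance = base radius + s = 13 + 13.6121 = 26.6121

26.6121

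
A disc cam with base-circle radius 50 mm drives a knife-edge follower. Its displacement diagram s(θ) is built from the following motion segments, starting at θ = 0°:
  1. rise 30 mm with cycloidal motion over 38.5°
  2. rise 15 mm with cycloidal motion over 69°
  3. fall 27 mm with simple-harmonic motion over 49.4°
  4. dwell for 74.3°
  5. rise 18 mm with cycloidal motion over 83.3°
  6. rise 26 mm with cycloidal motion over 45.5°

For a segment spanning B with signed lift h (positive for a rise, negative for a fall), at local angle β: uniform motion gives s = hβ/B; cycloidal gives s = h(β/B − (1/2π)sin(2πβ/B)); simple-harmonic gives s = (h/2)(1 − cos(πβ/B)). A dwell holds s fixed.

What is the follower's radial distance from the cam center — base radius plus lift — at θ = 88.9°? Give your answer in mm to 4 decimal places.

seg 1 [0°–38.5°] cycloidal, h=30: full span → s += 30 → s = 30.0000
seg 2 [38.5°–107.5°] cycloidal, h=15: θ=88.9° here. β=50.4, B=69. 15·(0.7304 − sin(2π·0.7304)/(2π)) = 13.3258 → s = 43.3258
radial distance = base radius + s = 50 + 43.3258 = 93.3258

93.3258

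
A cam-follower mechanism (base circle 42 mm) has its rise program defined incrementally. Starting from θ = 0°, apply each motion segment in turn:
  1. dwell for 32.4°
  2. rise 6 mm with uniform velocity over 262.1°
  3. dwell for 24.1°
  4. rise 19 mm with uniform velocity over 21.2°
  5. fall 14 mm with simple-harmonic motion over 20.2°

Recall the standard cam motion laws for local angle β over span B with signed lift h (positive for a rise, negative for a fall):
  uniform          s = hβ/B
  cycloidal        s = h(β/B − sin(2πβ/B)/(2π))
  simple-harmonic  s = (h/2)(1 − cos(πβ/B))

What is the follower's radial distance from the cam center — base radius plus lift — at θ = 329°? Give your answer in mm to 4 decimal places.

seg 1 [0°–32.4°] dwell: s stays 0.0000
seg 2 [32.4°–294.5°] uniform, h=6: full span → s += 6 → s = 6.0000
seg 3 [294.5°–318.6°] dwell: s stays 6.0000
seg 4 [318.6°–339.8°] uniform, h=19: θ=329° here. β=10.4, B=21.2. 19·10.4/21.2 = 9.3208 → s = 15.3208
radial distance = base radius + s = 42 + 15.3208 = 57.3208

57.3208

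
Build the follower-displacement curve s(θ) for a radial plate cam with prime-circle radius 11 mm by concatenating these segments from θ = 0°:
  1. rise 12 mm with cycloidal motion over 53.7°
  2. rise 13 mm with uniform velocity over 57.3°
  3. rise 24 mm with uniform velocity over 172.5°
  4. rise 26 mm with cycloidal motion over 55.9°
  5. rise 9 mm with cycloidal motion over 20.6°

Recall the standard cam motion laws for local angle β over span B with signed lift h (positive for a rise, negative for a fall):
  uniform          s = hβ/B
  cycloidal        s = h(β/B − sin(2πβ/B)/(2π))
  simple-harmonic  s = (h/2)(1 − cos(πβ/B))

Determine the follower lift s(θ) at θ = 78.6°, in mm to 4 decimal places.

seg 1 [0°–53.7°] cycloidal, h=12: full span → s += 12 → s = 12.0000
seg 2 [53.7°–111°] uniform, h=13: θ=78.6° here. β=24.9, B=57.3. 13·24.9/57.3 = 5.6492 → s = 17.6492

17.6492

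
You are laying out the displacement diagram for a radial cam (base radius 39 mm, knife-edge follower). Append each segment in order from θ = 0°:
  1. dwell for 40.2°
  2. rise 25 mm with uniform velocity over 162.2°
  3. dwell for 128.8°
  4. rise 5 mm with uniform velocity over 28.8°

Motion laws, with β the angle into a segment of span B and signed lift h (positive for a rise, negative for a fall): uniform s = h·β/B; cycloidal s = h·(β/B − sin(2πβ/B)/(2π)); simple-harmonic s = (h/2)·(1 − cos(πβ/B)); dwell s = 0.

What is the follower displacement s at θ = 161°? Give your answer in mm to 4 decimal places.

seg 1 [0°–40.2°] dwell: s stays 0.0000
seg 2 [40.2°–202.4°] uniform, h=25: θ=161° here. β=120.8, B=162.2. 25·120.8/162.2 = 18.6190 → s = 18.6190

18.6190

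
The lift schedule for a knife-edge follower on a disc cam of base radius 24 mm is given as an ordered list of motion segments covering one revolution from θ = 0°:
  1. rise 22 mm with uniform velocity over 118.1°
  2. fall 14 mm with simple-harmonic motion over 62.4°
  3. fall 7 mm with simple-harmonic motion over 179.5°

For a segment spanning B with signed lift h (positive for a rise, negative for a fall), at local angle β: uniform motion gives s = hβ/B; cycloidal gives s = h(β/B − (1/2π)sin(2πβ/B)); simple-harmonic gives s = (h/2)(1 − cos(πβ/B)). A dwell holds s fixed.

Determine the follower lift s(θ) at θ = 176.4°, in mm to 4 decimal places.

seg 1 [0°–118.1°] uniform, h=22: full span → s += 22 → s = 22.0000
seg 2 [118.1°–180.5°] simple-harmonic, h=-14: θ=176.4° here. β=58.3, B=62.4. -14/2·(1 − cos(π·0.9343)) = -13.8514 → s = 8.1486

8.1486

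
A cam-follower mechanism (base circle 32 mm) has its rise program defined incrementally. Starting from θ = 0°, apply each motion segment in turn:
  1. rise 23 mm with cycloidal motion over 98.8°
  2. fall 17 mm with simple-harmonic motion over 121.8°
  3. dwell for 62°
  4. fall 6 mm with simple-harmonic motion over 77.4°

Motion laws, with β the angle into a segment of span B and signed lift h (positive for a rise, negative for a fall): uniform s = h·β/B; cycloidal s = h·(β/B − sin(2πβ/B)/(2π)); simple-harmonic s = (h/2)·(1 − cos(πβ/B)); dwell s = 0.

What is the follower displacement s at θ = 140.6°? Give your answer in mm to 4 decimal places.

seg 1 [0°–98.8°] cycloidal, h=23: full span → s += 23 → s = 23.0000
seg 2 [98.8°–220.6°] simple-harmonic, h=-17: θ=140.6° here. β=41.8, B=121.8. -17/2·(1 − cos(π·0.3432)) = -4.4798 → s = 18.5202

18.5202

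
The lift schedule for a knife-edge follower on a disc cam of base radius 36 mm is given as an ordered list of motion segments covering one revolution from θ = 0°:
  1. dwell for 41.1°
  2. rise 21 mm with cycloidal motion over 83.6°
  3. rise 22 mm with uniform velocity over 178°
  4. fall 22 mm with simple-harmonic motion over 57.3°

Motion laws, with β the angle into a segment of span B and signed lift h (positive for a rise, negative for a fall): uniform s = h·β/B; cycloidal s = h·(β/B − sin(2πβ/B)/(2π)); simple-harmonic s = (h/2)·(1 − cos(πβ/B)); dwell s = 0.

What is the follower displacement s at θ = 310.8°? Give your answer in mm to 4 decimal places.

seg 1 [0°–41.1°] dwell: s stays 0.0000
seg 2 [41.1°–124.7°] cycloidal, h=21: full span → s += 21 → s = 21.0000
seg 3 [124.7°–302.7°] uniform, h=22: full span → s += 22 → s = 43.0000
seg 4 [302.7°–360°] simple-harmonic, h=-22: θ=310.8° here. β=8.1, B=57.3. -22/2·(1 − cos(π·0.1414)) = -1.0670 → s = 41.9330

41.9330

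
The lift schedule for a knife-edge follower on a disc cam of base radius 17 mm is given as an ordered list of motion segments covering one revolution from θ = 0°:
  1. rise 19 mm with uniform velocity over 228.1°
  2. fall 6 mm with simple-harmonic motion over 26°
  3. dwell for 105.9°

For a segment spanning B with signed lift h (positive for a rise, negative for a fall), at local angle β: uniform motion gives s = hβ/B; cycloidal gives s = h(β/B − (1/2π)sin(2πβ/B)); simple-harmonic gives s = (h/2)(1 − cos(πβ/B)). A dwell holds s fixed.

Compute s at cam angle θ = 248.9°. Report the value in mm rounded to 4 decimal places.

seg 1 [0°–228.1°] uniform, h=19: full span → s += 19 → s = 19.0000
seg 2 [228.1°–254.1°] simple-harmonic, h=-6: θ=248.9° here. β=20.8, B=26. -6/2·(1 − cos(π·0.8000)) = -5.4271 → s = 13.5729

13.5729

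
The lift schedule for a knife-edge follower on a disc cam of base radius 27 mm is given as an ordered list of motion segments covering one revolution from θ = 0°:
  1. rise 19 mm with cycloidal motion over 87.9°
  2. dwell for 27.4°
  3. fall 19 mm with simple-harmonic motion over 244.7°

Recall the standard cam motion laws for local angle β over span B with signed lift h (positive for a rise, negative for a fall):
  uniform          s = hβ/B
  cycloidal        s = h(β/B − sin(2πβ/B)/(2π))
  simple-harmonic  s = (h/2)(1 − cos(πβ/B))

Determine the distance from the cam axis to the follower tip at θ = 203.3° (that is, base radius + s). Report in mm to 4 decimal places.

seg 1 [0°–87.9°] cycloidal, h=19: full span → s += 19 → s = 19.0000
seg 2 [87.9°–115.3°] dwell: s stays 19.0000
seg 3 [115.3°–360°] simple-harmonic, h=-19: θ=203.3° here. β=88, B=244.7. -19/2·(1 − cos(π·0.3596)) = -5.4449 → s = 13.5551
radial distance = base radius + s = 27 + 13.5551 = 40.5551

40.5551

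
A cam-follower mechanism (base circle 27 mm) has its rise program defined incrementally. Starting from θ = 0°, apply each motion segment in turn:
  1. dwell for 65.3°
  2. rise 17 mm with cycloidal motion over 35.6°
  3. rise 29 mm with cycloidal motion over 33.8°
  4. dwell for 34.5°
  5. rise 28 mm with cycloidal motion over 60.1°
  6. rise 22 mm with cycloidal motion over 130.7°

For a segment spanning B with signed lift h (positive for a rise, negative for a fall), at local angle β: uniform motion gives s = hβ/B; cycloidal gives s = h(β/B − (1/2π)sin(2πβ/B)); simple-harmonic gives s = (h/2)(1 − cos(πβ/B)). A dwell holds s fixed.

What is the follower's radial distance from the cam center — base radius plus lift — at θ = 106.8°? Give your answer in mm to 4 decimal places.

seg 1 [0°–65.3°] dwell: s stays 0.0000
seg 2 [65.3°–100.9°] cycloidal, h=17: full span → s += 17 → s = 17.0000
seg 3 [100.9°–134.7°] cycloidal, h=29: θ=106.8° here. β=5.9, B=33.8. 29·(0.1746 − sin(2π·0.1746)/(2π)) = 0.9556 → s = 17.9556
radial distance = base radius + s = 27 + 17.9556 = 44.9556

44.9556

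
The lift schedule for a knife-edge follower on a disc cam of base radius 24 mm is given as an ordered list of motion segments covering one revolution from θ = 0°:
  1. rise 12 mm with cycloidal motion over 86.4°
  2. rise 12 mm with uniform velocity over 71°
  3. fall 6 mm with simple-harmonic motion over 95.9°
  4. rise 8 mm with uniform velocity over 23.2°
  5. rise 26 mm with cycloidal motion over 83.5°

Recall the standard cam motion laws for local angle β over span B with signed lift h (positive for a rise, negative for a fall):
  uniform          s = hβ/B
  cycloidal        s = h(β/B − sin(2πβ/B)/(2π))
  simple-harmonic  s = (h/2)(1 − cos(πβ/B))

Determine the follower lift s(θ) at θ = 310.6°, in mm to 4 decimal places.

seg 1 [0°–86.4°] cycloidal, h=12: full span → s += 12 → s = 12.0000
seg 2 [86.4°–157.4°] uniform, h=12: full span → s += 12 → s = 24.0000
seg 3 [157.4°–253.3°] simple-harmonic, h=-6: full span → s += -6 → s = 18.0000
seg 4 [253.3°–276.5°] uniform, h=8: full span → s += 8 → s = 26.0000
seg 5 [276.5°–360°] cycloidal, h=26: θ=310.6° here. β=34.1, B=83.5. 26·(0.4084 − sin(2π·0.4084)/(2π)) = 8.3653 → s = 34.3653

34.3653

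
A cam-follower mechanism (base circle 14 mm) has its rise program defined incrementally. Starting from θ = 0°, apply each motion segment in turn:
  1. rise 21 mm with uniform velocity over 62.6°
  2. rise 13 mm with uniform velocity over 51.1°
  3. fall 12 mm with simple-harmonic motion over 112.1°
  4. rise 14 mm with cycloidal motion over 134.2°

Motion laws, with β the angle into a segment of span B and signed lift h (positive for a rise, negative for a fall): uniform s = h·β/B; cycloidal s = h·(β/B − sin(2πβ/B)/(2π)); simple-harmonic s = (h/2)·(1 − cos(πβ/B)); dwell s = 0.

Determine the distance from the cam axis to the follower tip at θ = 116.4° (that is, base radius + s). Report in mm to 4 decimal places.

seg 1 [0°–62.6°] uniform, h=21: full span → s += 21 → s = 21.0000
seg 2 [62.6°–113.7°] uniform, h=13: full span → s += 13 → s = 34.0000
seg 3 [113.7°–225.8°] simple-harmonic, h=-12: θ=116.4° here. β=2.7, B=112.1. -12/2·(1 − cos(π·0.0241)) = -0.0172 → s = 33.9828
radial distance = base radius + s = 14 + 33.9828 = 47.9828

47.9828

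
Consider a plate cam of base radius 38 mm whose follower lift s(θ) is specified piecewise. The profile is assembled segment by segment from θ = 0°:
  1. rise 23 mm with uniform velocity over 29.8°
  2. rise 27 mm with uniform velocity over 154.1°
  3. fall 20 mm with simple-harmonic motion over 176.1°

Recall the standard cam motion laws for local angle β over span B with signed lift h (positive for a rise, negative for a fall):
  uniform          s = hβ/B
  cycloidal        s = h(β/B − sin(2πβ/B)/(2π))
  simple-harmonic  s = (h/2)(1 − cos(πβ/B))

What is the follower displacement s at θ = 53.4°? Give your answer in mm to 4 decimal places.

seg 1 [0°–29.8°] uniform, h=23: full span → s += 23 → s = 23.0000
seg 2 [29.8°–183.9°] uniform, h=27: θ=53.4° here. β=23.6, B=154.1. 27·23.6/154.1 = 4.1350 → s = 27.1350

27.1350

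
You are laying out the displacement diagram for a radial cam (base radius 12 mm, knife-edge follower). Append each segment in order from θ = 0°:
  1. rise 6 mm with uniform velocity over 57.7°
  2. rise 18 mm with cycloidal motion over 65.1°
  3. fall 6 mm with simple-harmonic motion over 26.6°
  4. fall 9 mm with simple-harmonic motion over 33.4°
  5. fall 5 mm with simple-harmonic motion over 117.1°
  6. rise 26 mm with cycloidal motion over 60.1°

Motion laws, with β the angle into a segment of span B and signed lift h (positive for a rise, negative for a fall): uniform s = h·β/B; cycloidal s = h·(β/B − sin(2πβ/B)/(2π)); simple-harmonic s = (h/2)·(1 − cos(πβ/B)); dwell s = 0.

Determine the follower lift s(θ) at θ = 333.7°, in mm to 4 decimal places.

seg 1 [0°–57.7°] uniform, h=6: full span → s += 6 → s = 6.0000
seg 2 [57.7°–122.8°] cycloidal, h=18: full span → s += 18 → s = 24.0000
seg 3 [122.8°–149.4°] simple-harmonic, h=-6: full span → s += -6 → s = 18.0000
seg 4 [149.4°–182.8°] simple-harmonic, h=-9: full span → s += -9 → s = 9.0000
seg 5 [182.8°–299.9°] simple-harmonic, h=-5: full span → s += -5 → s = 4.0000
seg 6 [299.9°–360°] cycloidal, h=26: θ=333.7° here. β=33.8, B=60.1. 26·(0.5624 − sin(2π·0.5624)/(2π)) = 16.2034 → s = 20.2034

20.2034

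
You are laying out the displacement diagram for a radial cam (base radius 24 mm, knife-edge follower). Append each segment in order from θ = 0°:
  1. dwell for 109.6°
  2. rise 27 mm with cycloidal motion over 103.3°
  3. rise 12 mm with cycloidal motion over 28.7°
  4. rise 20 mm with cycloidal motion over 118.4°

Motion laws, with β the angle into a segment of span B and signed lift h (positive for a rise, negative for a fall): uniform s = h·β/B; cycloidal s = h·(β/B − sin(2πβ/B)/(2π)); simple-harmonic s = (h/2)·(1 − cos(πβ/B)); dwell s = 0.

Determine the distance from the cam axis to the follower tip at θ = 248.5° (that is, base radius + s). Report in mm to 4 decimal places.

seg 1 [0°–109.6°] dwell: s stays 0.0000
seg 2 [109.6°–212.9°] cycloidal, h=27: full span → s += 27 → s = 27.0000
seg 3 [212.9°–241.6°] cycloidal, h=12: full span → s += 12 → s = 39.0000
seg 4 [241.6°–360°] cycloidal, h=20: θ=248.5° here. β=6.9, B=118.4. 20·(0.0583 − sin(2π·0.0583)/(2π)) = 0.0259 → s = 39.0259
radial distance = base radius + s = 24 + 39.0259 = 63.0259

63.0259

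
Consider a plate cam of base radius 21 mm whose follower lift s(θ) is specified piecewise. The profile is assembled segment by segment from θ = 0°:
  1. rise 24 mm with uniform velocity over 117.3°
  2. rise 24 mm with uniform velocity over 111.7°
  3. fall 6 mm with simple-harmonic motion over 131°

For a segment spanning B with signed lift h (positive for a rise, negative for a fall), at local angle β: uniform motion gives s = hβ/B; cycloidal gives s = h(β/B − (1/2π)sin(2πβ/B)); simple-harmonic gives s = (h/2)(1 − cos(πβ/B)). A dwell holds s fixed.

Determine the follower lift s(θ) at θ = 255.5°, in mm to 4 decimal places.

seg 1 [0°–117.3°] uniform, h=24: full span → s += 24 → s = 24.0000
seg 2 [117.3°–229°] uniform, h=24: full span → s += 24 → s = 48.0000
seg 3 [229°–360°] simple-harmonic, h=-6: θ=255.5° here. β=26.5, B=131. -6/2·(1 − cos(π·0.2023)) = -0.5857 → s = 47.4143

47.4143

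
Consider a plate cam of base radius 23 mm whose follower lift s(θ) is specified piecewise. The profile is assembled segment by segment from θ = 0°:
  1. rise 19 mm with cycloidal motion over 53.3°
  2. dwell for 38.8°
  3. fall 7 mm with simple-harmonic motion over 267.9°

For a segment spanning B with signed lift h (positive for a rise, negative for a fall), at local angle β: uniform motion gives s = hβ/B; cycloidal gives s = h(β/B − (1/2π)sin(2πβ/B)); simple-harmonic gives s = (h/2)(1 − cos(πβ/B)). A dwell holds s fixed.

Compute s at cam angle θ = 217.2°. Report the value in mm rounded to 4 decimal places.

seg 1 [0°–53.3°] cycloidal, h=19: full span → s += 19 → s = 19.0000
seg 2 [53.3°–92.1°] dwell: s stays 19.0000
seg 3 [92.1°–360°] simple-harmonic, h=-7: θ=217.2° here. β=125.1, B=267.9. -7/2·(1 − cos(π·0.4670)) = -3.1374 → s = 15.8626

15.8626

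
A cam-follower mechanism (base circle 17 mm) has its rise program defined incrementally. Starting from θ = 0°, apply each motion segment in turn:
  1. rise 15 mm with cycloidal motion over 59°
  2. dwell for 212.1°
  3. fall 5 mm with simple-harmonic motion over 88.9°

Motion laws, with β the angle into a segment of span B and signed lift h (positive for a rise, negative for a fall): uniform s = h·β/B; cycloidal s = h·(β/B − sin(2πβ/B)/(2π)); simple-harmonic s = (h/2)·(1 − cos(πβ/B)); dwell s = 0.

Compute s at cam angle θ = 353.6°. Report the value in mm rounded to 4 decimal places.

seg 1 [0°–59°] cycloidal, h=15: full span → s += 15 → s = 15.0000
seg 2 [59°–271.1°] dwell: s stays 15.0000
seg 3 [271.1°–360°] simple-harmonic, h=-5: θ=353.6° here. β=82.5, B=88.9. -5/2·(1 − cos(π·0.9280)) = -4.9363 → s = 10.0637

10.0637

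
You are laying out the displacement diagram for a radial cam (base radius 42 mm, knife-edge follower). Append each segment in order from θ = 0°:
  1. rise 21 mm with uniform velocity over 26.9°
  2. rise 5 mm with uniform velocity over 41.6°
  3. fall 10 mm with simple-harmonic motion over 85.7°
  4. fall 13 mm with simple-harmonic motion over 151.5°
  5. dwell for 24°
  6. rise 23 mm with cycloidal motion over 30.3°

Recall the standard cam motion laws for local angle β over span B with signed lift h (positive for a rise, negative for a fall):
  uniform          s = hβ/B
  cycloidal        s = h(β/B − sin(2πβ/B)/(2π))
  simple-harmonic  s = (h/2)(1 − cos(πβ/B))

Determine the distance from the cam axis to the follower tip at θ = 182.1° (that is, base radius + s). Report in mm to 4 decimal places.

seg 1 [0°–26.9°] uniform, h=21: full span → s += 21 → s = 21.0000
seg 2 [26.9°–68.5°] uniform, h=5: full span → s += 5 → s = 26.0000
seg 3 [68.5°–154.2°] simple-harmonic, h=-10: full span → s += -10 → s = 16.0000
seg 4 [154.2°–305.7°] simple-harmonic, h=-13: θ=182.1° here. β=27.9, B=151.5. -13/2·(1 − cos(π·0.1842)) = -1.0578 → s = 14.9422
radial distance = base radius + s = 42 + 14.9422 = 56.9422

56.9422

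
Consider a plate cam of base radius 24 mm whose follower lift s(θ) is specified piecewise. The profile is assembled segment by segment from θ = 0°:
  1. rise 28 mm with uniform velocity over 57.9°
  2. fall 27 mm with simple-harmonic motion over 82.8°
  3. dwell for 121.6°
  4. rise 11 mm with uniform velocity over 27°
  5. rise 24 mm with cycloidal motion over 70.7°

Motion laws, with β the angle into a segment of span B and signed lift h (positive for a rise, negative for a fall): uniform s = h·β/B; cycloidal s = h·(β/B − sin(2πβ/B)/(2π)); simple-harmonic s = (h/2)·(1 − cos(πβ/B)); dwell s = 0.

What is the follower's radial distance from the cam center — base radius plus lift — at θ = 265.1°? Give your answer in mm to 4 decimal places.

seg 1 [0°–57.9°] uniform, h=28: full span → s += 28 → s = 28.0000
seg 2 [57.9°–140.7°] simple-harmonic, h=-27: full span → s += -27 → s = 1.0000
seg 3 [140.7°–262.3°] dwell: s stays 1.0000
seg 4 [262.3°–289.3°] uniform, h=11: θ=265.1° here. β=2.8, B=27. 11·2.8/27 = 1.1407 → s = 2.1407
radial distance = base radius + s = 24 + 2.1407 = 26.1407

26.1407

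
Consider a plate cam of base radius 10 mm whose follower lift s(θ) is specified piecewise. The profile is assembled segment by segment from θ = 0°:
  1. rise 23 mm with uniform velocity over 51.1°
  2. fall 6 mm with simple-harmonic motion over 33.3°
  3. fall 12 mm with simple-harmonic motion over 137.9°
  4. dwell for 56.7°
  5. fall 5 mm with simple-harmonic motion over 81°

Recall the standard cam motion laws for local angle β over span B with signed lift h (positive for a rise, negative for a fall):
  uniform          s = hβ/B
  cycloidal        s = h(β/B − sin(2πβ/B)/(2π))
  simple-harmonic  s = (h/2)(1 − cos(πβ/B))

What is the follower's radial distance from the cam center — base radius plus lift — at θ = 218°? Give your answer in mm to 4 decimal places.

seg 1 [0°–51.1°] uniform, h=23: full span → s += 23 → s = 23.0000
seg 2 [51.1°–84.4°] simple-harmonic, h=-6: full span → s += -6 → s = 17.0000
seg 3 [84.4°–222.3°] simple-harmonic, h=-12: θ=218° here. β=133.6, B=137.9. -12/2·(1 − cos(π·0.9688)) = -11.9712 → s = 5.0288
radial distance = base radius + s = 10 + 5.0288 = 15.0288

15.0288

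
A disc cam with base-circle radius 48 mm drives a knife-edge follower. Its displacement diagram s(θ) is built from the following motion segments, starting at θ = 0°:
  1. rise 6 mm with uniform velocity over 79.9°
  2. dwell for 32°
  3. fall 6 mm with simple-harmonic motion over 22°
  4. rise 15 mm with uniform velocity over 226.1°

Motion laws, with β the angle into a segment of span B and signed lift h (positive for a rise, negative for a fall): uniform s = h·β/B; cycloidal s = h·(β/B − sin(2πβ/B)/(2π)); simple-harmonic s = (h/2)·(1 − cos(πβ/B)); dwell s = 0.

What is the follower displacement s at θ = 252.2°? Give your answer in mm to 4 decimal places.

seg 1 [0°–79.9°] uniform, h=6: full span → s += 6 → s = 6.0000
seg 2 [79.9°–111.9°] dwell: s stays 6.0000
seg 3 [111.9°–133.9°] simple-harmonic, h=-6: full span → s += -6 → s = 0.0000
seg 4 [133.9°–360°] uniform, h=15: θ=252.2° here. β=118.3, B=226.1. 15·118.3/226.1 = 7.8483 → s = 7.8483

7.8483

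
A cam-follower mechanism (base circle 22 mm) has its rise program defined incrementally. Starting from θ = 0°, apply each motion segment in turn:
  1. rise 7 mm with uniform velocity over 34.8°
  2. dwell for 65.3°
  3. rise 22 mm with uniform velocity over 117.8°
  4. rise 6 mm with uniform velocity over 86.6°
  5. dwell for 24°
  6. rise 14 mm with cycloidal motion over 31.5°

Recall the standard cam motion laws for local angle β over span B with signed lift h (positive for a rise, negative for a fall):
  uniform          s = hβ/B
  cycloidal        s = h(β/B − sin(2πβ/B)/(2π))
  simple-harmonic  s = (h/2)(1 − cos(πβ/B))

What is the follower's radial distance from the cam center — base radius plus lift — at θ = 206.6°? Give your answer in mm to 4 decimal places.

seg 1 [0°–34.8°] uniform, h=7: full span → s += 7 → s = 7.0000
seg 2 [34.8°–100.1°] dwell: s stays 7.0000
seg 3 [100.1°–217.9°] uniform, h=22: θ=206.6° here. β=106.5, B=117.8. 22·106.5/117.8 = 19.8896 → s = 26.8896
radial distance = base radius + s = 22 + 26.8896 = 48.8896

48.8896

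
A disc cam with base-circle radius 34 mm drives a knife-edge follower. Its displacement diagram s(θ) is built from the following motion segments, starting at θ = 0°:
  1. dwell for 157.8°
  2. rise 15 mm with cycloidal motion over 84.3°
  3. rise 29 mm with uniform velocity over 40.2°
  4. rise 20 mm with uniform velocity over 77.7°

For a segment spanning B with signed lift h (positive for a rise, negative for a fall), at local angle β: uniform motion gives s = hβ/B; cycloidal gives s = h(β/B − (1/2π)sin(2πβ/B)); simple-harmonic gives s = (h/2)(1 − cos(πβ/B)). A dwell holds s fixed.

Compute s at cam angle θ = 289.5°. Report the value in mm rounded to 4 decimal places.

seg 1 [0°–157.8°] dwell: s stays 0.0000
seg 2 [157.8°–242.1°] cycloidal, h=15: full span → s += 15 → s = 15.0000
seg 3 [242.1°–282.3°] uniform, h=29: full span → s += 29 → s = 44.0000
seg 4 [282.3°–360°] uniform, h=20: θ=289.5° here. β=7.2, B=77.7. 20·7.2/77.7 = 1.8533 → s = 45.8533

45.8533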